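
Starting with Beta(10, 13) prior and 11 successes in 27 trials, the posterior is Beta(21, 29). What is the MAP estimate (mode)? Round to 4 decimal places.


The mode of Beta(a, b) when a > 1 and b > 1 is (a-1)/(a+b-2)
= (21 - 1) / (21 + 29 - 2)
= 20 / 48
= 0.4167

0.4167


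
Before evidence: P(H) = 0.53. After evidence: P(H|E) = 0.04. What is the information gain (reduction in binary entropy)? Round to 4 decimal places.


Prior entropy = 0.9974
Posterior entropy = 0.2423
Information gain = 0.9974 - 0.2423 = 0.7551

0.7551


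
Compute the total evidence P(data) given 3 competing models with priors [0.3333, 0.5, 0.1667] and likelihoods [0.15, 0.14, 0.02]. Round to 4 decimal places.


Marginal likelihood = sum P(model_i) * P(data|model_i)
Model 1: 0.3333 * 0.15 = 0.05
Model 2: 0.5 * 0.14 = 0.07
Model 3: 0.1667 * 0.02 = 0.0033
Total = 0.1233

0.1233


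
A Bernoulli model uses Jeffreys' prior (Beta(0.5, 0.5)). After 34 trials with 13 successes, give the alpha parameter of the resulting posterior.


Posterior = Beta(prior_alpha + successes, prior_beta + failures)
= Beta(0.5 + 13, 0.5 + 21)
Posterior alpha = 0.5 + k = 0.5 + 13 = 13.5

13.5


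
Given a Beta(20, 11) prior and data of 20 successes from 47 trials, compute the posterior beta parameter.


Number of failures = 47 - 20 = 27
Posterior beta = 11 + 27 = 38

38


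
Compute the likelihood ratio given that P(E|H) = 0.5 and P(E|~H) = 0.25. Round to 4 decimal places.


LR = P(E|H) / P(E|~H)
= 0.5 / 0.25 = 2.0

2.0


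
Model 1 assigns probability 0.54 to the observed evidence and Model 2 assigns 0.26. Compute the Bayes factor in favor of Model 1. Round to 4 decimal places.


BF = P(data|M1) / P(data|M2)
= 0.54 / 0.26 = 2.0769

2.0769


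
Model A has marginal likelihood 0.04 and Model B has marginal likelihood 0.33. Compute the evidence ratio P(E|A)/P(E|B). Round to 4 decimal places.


Evidence ratio = P(E|A) / P(E|B)
= 0.04 / 0.33
= 0.1212

0.1212


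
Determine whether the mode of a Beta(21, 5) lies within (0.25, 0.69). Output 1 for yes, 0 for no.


First find the mode: (a-1)/(a+b-2) = 0.8333
Is 0.8333 in (0.25, 0.69)? 0

0


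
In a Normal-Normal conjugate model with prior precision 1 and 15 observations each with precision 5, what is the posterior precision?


Posterior precision = prior precision + n * observation precision
= 1 + 15 * 5
= 1 + 75 = 76

76


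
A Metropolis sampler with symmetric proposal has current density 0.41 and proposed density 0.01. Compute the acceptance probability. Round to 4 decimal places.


For symmetric proposals, acceptance = min(1, pi(x*)/pi(x))
= min(1, 0.01/0.41)
= min(1, 0.0244) = 0.0244

0.0244


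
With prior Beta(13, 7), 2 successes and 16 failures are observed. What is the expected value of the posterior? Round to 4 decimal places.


Posterior = Beta(15, 23)
E[theta] = alpha/(alpha+beta)
= 15/38 = 0.3947

0.3947


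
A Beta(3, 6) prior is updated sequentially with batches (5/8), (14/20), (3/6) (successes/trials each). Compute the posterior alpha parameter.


Sequential conjugate updating is equivalent to a single batch update.
Total successes across all batches = 22
alpha_posterior = alpha_prior + total_successes = 3 + 22
= 25

25


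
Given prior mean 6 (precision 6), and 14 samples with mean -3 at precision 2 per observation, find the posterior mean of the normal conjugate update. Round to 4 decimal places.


The posterior mean is a precision-weighted average of prior and data.
Post. prec. = 6 + 28 = 34
Post. mean = (36 + -84)/34 = -48/34 = -1.4118

-1.4118


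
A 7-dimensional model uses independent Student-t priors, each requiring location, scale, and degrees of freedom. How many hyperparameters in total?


Per parameter: 3 (location, scale, and degrees of freedom).
Total = 7 * 3 = 21

21


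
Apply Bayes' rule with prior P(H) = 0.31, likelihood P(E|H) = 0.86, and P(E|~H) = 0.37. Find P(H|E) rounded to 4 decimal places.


Step 1: Compute marginal P(E) = P(E|H)P(H) + P(E|~H)P(~H)
= 0.86*0.31 + 0.37*0.69 = 0.5219
Step 2: P(H|E) = P(E|H)P(H)/P(E) = 0.2666/0.5219
= 0.5108

0.5108


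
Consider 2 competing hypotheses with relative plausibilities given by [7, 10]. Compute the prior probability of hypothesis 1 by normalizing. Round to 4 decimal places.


Sum of weights = 7 + 10 = 17
Normalized prior for H1 = 7 / 17
= 0.4118

0.4118


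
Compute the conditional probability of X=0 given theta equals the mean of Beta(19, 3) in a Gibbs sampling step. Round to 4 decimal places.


Mean of Beta(19, 3) = 0.8636
P(X=0 | theta=0.8636) = 0.1364

0.1364


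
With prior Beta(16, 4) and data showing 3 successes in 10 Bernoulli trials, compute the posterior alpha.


Conjugate update: alpha_posterior = alpha_prior + k
= 16 + 3 = 19

19


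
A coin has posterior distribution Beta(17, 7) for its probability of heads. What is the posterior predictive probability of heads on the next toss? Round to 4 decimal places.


Posterior predictive = E[theta] = alpha/(alpha+beta)
= 17/24
= 0.7083

0.7083


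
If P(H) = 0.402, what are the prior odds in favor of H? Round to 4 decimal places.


Prior odds = P(H) / (1 - P(H))
= 0.402 / 0.598
= 0.6722

0.6722


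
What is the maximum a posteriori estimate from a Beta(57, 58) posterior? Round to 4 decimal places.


The MAP estimate equals the mode of the distribution.
Mode of Beta(a,b) = (a-1)/(a+b-2)
= 56/113
= 0.4956

0.4956


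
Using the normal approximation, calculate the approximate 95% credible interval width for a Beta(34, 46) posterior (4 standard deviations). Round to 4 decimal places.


Var(Beta) = 34*46/(80^2 * 81) = 0.003
SD = 0.0549
Width ~ 4*SD = 0.2197

0.2197


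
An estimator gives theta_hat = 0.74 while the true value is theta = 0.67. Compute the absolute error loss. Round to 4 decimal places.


The absolute error loss is |theta_hat - theta|
= |0.74 - 0.67|
= 0.07

0.07


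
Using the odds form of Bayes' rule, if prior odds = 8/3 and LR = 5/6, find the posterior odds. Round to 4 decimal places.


Bayes' rule in odds form: posterior odds = prior odds * LR
= (8 * 5) / (3 * 6)
= 40/18 = 2.2222

2.2222


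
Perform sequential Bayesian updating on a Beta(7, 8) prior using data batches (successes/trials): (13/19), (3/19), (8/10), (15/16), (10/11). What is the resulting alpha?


Accumulate successes: 49
Posterior alpha = prior alpha + sum of successes
= 7 + 49 = 56

56


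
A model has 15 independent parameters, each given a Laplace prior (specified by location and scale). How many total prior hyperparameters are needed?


Each Laplace prior needs 2 hyperparameters (location and scale).
Total = 2 * 15 = 30

30


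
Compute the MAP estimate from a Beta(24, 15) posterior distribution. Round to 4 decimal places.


MAP = mode of Beta distribution
= (alpha - 1)/(alpha + beta - 2)
= (24-1)/(24+15-2)
= 23/37 = 0.6216

0.6216


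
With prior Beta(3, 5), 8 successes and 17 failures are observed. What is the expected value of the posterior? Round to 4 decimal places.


Posterior = Beta(11, 22)
E[theta] = alpha/(alpha+beta)
= 11/33 = 0.3333

0.3333


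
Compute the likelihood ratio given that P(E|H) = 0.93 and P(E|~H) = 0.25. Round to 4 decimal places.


LR = P(E|H) / P(E|~H)
= 0.93 / 0.25 = 3.72

3.72


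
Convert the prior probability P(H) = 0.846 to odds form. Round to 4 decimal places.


P(not H) = 1 - 0.846 = 0.154
Odds = 0.846 / 0.154 = 5.4935

5.4935


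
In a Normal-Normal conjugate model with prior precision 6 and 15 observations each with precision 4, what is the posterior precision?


Posterior precision = prior precision + n * observation precision
= 6 + 15 * 4
= 6 + 60 = 66

66


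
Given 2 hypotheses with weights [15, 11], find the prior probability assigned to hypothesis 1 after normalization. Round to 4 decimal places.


To normalize, divide each weight by the sum of all weights.
Sum = 26
Prior(H1) = 15/26 = 0.5769

0.5769


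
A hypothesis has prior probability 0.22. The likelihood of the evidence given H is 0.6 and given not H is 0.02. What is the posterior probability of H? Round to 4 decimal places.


Using Bayes' theorem:
P(E) = 0.22 * 0.6 + 0.78 * 0.02
P(E) = 0.1476
P(H|E) = (0.22 * 0.6) / 0.1476 = 0.8943

0.8943


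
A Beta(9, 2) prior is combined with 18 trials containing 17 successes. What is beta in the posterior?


In conjugate updating:
beta_posterior = beta_prior + (n - k)
= 2 + (18 - 17)
= 2 + 1 = 3

3


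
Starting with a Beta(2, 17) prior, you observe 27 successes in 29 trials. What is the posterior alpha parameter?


For a Beta-Binomial conjugate model:
Posterior alpha = prior alpha + number of successes
= 2 + 27 = 29

29


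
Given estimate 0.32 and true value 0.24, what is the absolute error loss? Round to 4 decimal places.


Absolute error = |estimate - true|
= |0.08| = 0.08

0.08


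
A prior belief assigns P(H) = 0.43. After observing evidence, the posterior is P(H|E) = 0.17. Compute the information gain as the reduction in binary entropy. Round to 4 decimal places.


H(prior) = -0.43*log2(0.43) - 0.57*log2(0.57)
= 0.9858
H(post) = -0.17*log2(0.17) - 0.83*log2(0.83)
= 0.6577
IG = 0.9858 - 0.6577 = 0.3281

0.3281


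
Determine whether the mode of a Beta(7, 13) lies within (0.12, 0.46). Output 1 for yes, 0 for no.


First find the mode: (a-1)/(a+b-2) = 0.3333
Is 0.3333 in (0.12, 0.46)? 1

1


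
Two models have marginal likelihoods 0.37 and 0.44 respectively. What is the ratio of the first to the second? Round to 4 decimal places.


Evidence ratio = 0.37 / 0.44
= 0.8409

0.8409


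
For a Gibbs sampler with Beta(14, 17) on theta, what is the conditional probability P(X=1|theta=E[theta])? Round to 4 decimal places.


E[theta] = 14/(14+17) = 0.4516
P(X=1|theta) = theta = 0.4516

0.4516


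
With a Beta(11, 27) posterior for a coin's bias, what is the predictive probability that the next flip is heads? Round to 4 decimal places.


The predictive probability equals the posterior mean.
P(next = heads) = alpha / (alpha + beta)
= 11 / 38 = 0.2895

0.2895


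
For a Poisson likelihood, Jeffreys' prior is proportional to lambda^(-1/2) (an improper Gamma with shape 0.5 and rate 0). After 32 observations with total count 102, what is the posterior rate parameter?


Jeffreys' prior for Poisson is proportional to lambda^(-1/2).
Posterior is Gamma(0.5 + S, 0 + n) = Gamma(0.5 + 102, 32).
Posterior rate = 0 + n = 32

32.0


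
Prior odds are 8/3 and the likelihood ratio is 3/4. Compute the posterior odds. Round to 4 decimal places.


Posterior odds = prior odds * likelihood ratio
= (8/3) * (3/4)
= 24 / 12
= 2.0

2.0


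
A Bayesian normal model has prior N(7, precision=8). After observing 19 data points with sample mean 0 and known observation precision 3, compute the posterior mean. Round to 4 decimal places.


Posterior mean = (prior_precision * prior_mean + n * data_precision * data_mean) / (prior_precision + n * data_precision)
Numerator = 8*7 + 19*3*0 = 56
Denominator = 8 + 19*3 = 65
Posterior mean = 0.8615

0.8615


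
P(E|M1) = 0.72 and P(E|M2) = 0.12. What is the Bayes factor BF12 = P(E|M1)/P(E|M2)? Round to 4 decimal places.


Bayes factor BF12 = P(E|M1) / P(E|M2)
= 0.72 / 0.12
= 6.0

6.0


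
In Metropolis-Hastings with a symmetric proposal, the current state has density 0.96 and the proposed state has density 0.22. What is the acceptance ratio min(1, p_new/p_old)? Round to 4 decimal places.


Ratio = p_new / p_old = 0.22 / 0.96 = 0.2292
Acceptance = min(1, 0.2292) = 0.2292

0.2292


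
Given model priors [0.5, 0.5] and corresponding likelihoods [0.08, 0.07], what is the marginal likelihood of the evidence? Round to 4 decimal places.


P(E) = sum_i P(M_i) P(E|M_i)
= 0.04 + 0.035
= 0.075

0.075


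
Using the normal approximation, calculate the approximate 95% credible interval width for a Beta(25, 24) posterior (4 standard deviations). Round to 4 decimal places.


Var(Beta) = 25*24/(49^2 * 50) = 0.005
SD = 0.0707
Width ~ 4*SD = 0.2828

0.2828


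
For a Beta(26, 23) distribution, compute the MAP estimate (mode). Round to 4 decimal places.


MAP = mode = (a-1)/(a+b-2)
= (26-1)/(26+23-2)
= 25/47 = 0.5319

0.5319


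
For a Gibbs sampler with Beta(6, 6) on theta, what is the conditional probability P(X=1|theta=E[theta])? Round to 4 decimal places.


E[theta] = 6/(6+6) = 0.5
P(X=1|theta) = theta = 0.5

0.5


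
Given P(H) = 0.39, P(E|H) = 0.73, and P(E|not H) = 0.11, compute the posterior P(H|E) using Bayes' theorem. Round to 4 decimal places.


By Bayes' theorem: P(H|E) = P(E|H)*P(H) / P(E)
P(E) = P(E|H)*P(H) + P(E|not H)*P(not H)
P(E) = 0.73*0.39 + 0.11*0.61 = 0.3518
P(H|E) = 0.73*0.39 / 0.3518 = 0.8093

0.8093


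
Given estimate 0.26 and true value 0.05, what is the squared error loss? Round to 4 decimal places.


Squared error = (estimate - true)^2
Difference = 0.21
Loss = 0.21^2 = 0.0441

0.0441


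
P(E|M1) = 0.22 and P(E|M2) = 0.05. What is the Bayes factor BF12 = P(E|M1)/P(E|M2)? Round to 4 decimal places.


Bayes factor BF12 = P(E|M1) / P(E|M2)
= 0.22 / 0.05
= 4.4

4.4


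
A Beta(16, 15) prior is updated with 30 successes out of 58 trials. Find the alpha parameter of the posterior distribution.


In the Beta-Binomial conjugate update:
alpha_post = alpha_prior + successes
= 16 + 30
= 46

46


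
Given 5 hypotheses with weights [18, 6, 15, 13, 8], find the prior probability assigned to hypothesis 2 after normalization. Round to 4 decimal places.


To normalize, divide each weight by the sum of all weights.
Sum = 60
Prior(H2) = 6/60 = 0.1

0.1


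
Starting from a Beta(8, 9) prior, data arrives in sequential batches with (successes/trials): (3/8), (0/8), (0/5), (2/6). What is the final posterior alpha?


In sequential Bayesian updating, we sum all successes.
Total successes = 5
Final alpha = 8 + 5 = 13

13


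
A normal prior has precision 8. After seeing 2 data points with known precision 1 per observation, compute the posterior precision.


In the conjugate normal model, precisions add:
tau_posterior = tau_prior + n * tau_data
= 8 + 2*1 = 10

10


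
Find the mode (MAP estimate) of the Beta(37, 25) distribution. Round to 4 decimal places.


For Beta(a,b) with a,b > 1:
Mode = (a-1)/(a+b-2) = (37-1)/(62-2)
= 36/60 = 0.6

0.6


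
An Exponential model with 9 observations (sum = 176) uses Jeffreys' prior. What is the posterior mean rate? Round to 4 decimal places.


Posterior Gamma(9, 176)
E[lambda] = 9/176 = 0.0511

0.0511


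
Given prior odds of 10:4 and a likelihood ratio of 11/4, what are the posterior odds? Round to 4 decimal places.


Posterior odds = prior odds * LR
Prior odds = 10/4 = 2.5
LR = 11/4 = 2.75
Posterior odds = 2.5 * 2.75 = 6.875

6.875


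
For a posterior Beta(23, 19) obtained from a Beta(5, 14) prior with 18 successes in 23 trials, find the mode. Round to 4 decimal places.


Mode = (alpha - 1) / (alpha + beta - 2)
= 22 / 40
= 0.55

0.55


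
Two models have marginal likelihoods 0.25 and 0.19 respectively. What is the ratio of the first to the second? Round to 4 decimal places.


Evidence ratio = 0.25 / 0.19
= 1.3158

1.3158


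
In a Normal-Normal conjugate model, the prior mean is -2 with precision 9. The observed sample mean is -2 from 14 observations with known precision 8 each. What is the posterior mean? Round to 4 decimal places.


Posterior precision = tau0 + n*tau = 9 + 14*8 = 121
Posterior mean = (tau0*mu0 + n*tau*xbar) / posterior_precision
= (9*-2 + 14*8*-2) / 121
= -242 / 121 = -2.0

-2.0


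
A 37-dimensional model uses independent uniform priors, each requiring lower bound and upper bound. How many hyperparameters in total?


Per parameter: 2 (lower bound and upper bound).
Total = 37 * 2 = 74

74


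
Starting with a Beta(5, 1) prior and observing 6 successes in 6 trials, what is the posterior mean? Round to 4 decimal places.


Posterior parameters: alpha = 5 + 6 = 11
beta = 1 + 0 = 1
Posterior mean = alpha / (alpha + beta) = 11 / 12
= 0.9167

0.9167


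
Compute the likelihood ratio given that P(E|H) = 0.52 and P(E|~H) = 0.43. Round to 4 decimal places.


LR = P(E|H) / P(E|~H)
= 0.52 / 0.43 = 1.2093

1.2093


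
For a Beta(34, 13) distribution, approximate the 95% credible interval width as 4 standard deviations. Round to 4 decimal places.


Variance of Beta(a,b) = ab / ((a+b)^2 * (a+b+1))
= 34*13 / ((47)^2 * 48)
= 0.0042
SD = sqrt(0.0042) = 0.0646
Width = 4 * SD = 0.2583

0.2583


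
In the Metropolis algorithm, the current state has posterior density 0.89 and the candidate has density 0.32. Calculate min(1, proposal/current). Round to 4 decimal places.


Ratio = 0.32/0.89 = 0.3596
Acceptance probability = min(1, 0.3596)
= 0.3596

0.3596


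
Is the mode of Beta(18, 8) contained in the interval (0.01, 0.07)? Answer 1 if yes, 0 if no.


Mode = (a-1)/(a+b-2) = 17/24 = 0.7083
Interval: (0.01, 0.07)
Contains mode? 0

0


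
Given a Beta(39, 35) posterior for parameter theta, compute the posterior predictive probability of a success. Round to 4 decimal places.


For a Beta-Bernoulli model, the predictive probability is the mean:
P(success) = 39/(39+35) = 39/74 = 0.527

0.527


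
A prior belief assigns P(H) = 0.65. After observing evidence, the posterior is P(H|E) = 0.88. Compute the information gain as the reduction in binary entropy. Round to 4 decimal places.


H(prior) = -0.65*log2(0.65) - 0.35*log2(0.35)
= 0.9341
H(post) = -0.88*log2(0.88) - 0.12*log2(0.12)
= 0.5294
IG = 0.9341 - 0.5294 = 0.4047

0.4047


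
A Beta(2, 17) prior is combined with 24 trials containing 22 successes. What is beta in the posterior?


In conjugate updating:
beta_posterior = beta_prior + (n - k)
= 17 + (24 - 22)
= 17 + 2 = 19

19


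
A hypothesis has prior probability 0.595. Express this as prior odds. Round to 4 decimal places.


Odds = P(H) / P(not H) = 0.595 / 0.405
= 1.4691

1.4691


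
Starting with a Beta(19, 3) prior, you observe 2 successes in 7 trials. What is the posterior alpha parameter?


For a Beta-Binomial conjugate model:
Posterior alpha = prior alpha + number of successes
= 19 + 2 = 21

21


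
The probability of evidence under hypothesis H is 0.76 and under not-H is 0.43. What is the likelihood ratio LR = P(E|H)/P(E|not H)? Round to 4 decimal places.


LR = 0.76 / 0.43
= 1.7674

1.7674


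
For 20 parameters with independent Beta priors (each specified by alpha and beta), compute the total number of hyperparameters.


A Beta prior has 2 hyperparameters per parameter.
Total = 20 * 2 = 40

40


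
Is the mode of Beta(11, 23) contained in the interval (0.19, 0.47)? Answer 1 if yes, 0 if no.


Mode = (a-1)/(a+b-2) = 10/32 = 0.3125
Interval: (0.19, 0.47)
Contains mode? 1

1


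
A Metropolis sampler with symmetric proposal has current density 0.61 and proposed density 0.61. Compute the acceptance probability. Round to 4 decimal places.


For symmetric proposals, acceptance = min(1, pi(x*)/pi(x))
= min(1, 0.61/0.61)
= min(1, 1.0) = 1.0

1.0


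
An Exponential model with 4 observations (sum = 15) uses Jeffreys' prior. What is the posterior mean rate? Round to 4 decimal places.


Posterior Gamma(4, 15)
E[lambda] = 4/15 = 0.2667

0.2667


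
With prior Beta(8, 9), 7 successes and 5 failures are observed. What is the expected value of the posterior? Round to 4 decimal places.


Posterior = Beta(15, 14)
E[theta] = alpha/(alpha+beta)
= 15/29 = 0.5172

0.5172


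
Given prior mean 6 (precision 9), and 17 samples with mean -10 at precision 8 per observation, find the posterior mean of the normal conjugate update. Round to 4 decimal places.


The posterior mean is a precision-weighted average of prior and data.
Post. prec. = 9 + 136 = 145
Post. mean = (54 + -1360)/145 = -1306/145 = -9.0069

-9.0069


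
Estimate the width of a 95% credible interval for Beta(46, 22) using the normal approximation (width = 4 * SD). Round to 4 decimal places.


For Beta(a,b): Var = ab/((a+b)^2(a+b+1))
Var = 0.0032, SD = 0.0563
Approximate 95% CI width = 4 * 0.0563 = 0.2253

0.2253


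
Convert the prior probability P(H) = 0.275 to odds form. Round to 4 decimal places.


P(not H) = 1 - 0.275 = 0.725
Odds = 0.275 / 0.725 = 0.3793

0.3793


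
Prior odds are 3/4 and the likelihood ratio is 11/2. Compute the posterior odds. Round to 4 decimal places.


Posterior odds = prior odds * likelihood ratio
= (3/4) * (11/2)
= 33 / 8
= 4.125

4.125


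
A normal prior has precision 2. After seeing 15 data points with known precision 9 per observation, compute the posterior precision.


In the conjugate normal model, precisions add:
tau_posterior = tau_prior + n * tau_data
= 2 + 15*9 = 137

137


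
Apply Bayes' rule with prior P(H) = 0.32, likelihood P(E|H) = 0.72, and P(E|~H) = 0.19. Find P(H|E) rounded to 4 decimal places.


Step 1: Compute marginal P(E) = P(E|H)P(H) + P(E|~H)P(~H)
= 0.72*0.32 + 0.19*0.68 = 0.3596
Step 2: P(H|E) = P(E|H)P(H)/P(E) = 0.2304/0.3596
= 0.6407

0.6407


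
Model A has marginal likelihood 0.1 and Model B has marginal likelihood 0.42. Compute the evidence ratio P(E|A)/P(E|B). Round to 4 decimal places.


Evidence ratio = P(E|A) / P(E|B)
= 0.1 / 0.42
= 0.2381

0.2381


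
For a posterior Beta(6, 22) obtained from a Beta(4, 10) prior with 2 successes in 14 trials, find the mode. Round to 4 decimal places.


Mode = (alpha - 1) / (alpha + beta - 2)
= 5 / 26
= 0.1923

0.1923


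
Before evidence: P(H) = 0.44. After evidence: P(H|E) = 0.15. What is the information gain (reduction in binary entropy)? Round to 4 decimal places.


Prior entropy = 0.9896
Posterior entropy = 0.6098
Information gain = 0.9896 - 0.6098 = 0.3797

0.3797


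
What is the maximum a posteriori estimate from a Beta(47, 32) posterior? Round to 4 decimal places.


The MAP estimate equals the mode of the distribution.
Mode of Beta(a,b) = (a-1)/(a+b-2)
= 46/77
= 0.5974

0.5974


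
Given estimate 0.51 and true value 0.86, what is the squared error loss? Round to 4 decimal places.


Squared error = (estimate - true)^2
Difference = -0.35
Loss = -0.35^2 = 0.1225

0.1225


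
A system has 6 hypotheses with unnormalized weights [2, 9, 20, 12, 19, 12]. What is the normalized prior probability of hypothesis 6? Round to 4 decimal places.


The normalized prior is the weight divided by the total.
Total weight = 74
P(H6) = 12 / 74 = 0.1622

0.1622


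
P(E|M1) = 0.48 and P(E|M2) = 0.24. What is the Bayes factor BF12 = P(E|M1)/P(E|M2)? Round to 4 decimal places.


Bayes factor BF12 = P(E|M1) / P(E|M2)
= 0.48 / 0.24
= 2.0

2.0


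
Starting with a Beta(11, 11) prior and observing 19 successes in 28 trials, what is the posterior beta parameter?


Posterior beta = prior beta + failures
Failures = 28 - 19 = 9
beta_post = 11 + 9 = 20

20


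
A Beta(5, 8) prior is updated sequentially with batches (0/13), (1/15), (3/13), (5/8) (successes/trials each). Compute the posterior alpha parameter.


Sequential conjugate updating is equivalent to a single batch update.
Total successes across all batches = 9
alpha_posterior = alpha_prior + total_successes = 5 + 9
= 14

14


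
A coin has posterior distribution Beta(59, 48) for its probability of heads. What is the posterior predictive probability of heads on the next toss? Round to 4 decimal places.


Posterior predictive = E[theta] = alpha/(alpha+beta)
= 59/107
= 0.5514

0.5514


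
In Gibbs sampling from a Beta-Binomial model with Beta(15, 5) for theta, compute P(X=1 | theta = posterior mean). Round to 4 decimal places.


Posterior mean = alpha/(alpha+beta) = 15/20 = 0.75
P(X=1|theta=mean) = theta = 0.75

0.75


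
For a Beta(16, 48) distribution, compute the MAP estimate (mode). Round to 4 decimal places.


MAP = mode = (a-1)/(a+b-2)
= (16-1)/(16+48-2)
= 15/62 = 0.2419

0.2419


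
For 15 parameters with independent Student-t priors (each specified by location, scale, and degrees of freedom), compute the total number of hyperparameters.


A Student-t prior has 3 hyperparameters per parameter.
Total = 15 * 3 = 45

45


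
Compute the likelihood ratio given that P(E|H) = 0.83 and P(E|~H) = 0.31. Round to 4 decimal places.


LR = P(E|H) / P(E|~H)
= 0.83 / 0.31 = 2.6774

2.6774


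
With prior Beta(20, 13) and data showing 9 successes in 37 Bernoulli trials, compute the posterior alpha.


Conjugate update: alpha_posterior = alpha_prior + k
= 20 + 9 = 29

29


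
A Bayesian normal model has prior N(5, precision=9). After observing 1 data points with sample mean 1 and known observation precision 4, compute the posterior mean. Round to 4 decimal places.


Posterior mean = (prior_precision * prior_mean + n * data_precision * data_mean) / (prior_precision + n * data_precision)
Numerator = 9*5 + 1*4*1 = 49
Denominator = 9 + 1*4 = 13
Posterior mean = 3.7692

3.7692


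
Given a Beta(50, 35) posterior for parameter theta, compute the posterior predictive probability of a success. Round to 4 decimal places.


For a Beta-Bernoulli model, the predictive probability is the mean:
P(success) = 50/(50+35) = 50/85 = 0.5882

0.5882


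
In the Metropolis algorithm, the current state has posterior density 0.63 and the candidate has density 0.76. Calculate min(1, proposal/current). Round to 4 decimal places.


Ratio = 0.76/0.63 = 1.2063
Acceptance probability = min(1, 1.2063)
= 1.0

1.0


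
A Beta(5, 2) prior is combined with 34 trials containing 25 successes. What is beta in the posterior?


In conjugate updating:
beta_posterior = beta_prior + (n - k)
= 2 + (34 - 25)
= 2 + 9 = 11

11


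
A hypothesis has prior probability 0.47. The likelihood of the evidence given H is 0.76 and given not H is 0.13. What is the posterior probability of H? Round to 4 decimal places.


Using Bayes' theorem:
P(E) = 0.47 * 0.76 + 0.53 * 0.13
P(E) = 0.4261
P(H|E) = (0.47 * 0.76) / 0.4261 = 0.8383

0.8383


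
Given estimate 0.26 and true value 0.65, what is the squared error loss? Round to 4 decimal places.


Squared error = (estimate - true)^2
Difference = -0.39
Loss = -0.39^2 = 0.1521

0.1521


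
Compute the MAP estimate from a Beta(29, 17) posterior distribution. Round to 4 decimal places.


MAP = mode of Beta distribution
= (alpha - 1)/(alpha + beta - 2)
= (29-1)/(29+17-2)
= 28/44 = 0.6364

0.6364


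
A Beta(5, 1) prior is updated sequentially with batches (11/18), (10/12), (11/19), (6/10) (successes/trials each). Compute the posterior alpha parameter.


Sequential conjugate updating is equivalent to a single batch update.
Total successes across all batches = 38
alpha_posterior = alpha_prior + total_successes = 5 + 38
= 43

43


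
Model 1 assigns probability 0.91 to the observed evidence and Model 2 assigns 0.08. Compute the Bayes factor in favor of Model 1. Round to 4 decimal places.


BF = P(data|M1) / P(data|M2)
= 0.91 / 0.08 = 11.375

11.375


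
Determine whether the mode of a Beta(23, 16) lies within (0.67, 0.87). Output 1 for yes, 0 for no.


First find the mode: (a-1)/(a+b-2) = 0.5946
Is 0.5946 in (0.67, 0.87)? 0

0


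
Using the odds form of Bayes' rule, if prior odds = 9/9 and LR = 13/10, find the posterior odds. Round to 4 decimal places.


Bayes' rule in odds form: posterior odds = prior odds * LR
= (9 * 13) / (9 * 10)
= 117/90 = 1.3

1.3


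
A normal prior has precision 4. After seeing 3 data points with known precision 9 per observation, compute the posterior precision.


In the conjugate normal model, precisions add:
tau_posterior = tau_prior + n * tau_data
= 4 + 3*9 = 31

31


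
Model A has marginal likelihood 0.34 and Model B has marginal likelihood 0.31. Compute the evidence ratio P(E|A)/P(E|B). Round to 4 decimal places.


Evidence ratio = P(E|A) / P(E|B)
= 0.34 / 0.31
= 1.0968

1.0968


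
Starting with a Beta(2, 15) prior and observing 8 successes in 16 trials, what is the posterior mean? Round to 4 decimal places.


Posterior parameters: alpha = 2 + 8 = 10
beta = 15 + 8 = 23
Posterior mean = alpha / (alpha + beta) = 10 / 33
= 0.303

0.303


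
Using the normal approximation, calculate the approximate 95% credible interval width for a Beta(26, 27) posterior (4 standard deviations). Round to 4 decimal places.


Var(Beta) = 26*27/(53^2 * 54) = 0.0046
SD = 0.068
Width ~ 4*SD = 0.2721

0.2721


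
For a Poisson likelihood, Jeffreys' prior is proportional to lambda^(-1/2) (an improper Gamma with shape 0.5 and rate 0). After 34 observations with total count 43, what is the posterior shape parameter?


Jeffreys' prior for Poisson is proportional to lambda^(-1/2).
Posterior is Gamma(0.5 + S, 0 + n) = Gamma(0.5 + 43, 34).
Posterior shape = 0.5 + S = 0.5 + 43 = 43.5

43.5


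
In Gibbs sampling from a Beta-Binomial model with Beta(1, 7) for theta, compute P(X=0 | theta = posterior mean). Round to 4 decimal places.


Posterior mean = alpha/(alpha+beta) = 1/8 = 0.125
P(X=0|theta=mean) = 1 - theta = 0.875

0.875


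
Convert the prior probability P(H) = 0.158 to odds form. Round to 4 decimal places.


P(not H) = 1 - 0.158 = 0.842
Odds = 0.158 / 0.842 = 0.1876

0.1876


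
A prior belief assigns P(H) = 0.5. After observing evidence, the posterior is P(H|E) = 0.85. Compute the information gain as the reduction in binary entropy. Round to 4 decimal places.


H(prior) = -0.5*log2(0.5) - 0.5*log2(0.5)
= 1.0
H(post) = -0.85*log2(0.85) - 0.15*log2(0.15)
= 0.6098
IG = 1.0 - 0.6098 = 0.3902

0.3902


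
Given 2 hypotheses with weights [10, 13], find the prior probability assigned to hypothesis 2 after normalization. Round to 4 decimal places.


To normalize, divide each weight by the sum of all weights.
Sum = 23
Prior(H2) = 13/23 = 0.5652

0.5652


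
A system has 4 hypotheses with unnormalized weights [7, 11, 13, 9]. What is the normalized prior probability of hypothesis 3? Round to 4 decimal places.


The normalized prior is the weight divided by the total.
Total weight = 40
P(H3) = 13 / 40 = 0.325

0.325


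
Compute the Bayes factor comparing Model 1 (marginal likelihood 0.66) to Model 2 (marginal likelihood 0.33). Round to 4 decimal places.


BF12 = marginal likelihood of M1 / marginal likelihood of M2
= 0.66/0.33
= 2.0

2.0


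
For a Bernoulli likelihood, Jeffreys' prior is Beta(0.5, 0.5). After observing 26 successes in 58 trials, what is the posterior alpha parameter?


Jeffreys' prior for Bernoulli is Beta(0.5, 0.5).
Posterior is Beta(0.5 + k, 0.5 + n - k).
Posterior alpha = 0.5 + k = 0.5 + 26 = 26.5

26.5


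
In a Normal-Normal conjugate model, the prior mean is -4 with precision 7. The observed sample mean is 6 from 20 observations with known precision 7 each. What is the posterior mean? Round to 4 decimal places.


Posterior precision = tau0 + n*tau = 7 + 20*7 = 147
Posterior mean = (tau0*mu0 + n*tau*xbar) / posterior_precision
= (7*-4 + 20*7*6) / 147
= 812 / 147 = 5.5238

5.5238


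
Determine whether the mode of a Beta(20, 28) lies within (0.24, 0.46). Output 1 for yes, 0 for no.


First find the mode: (a-1)/(a+b-2) = 0.413
Is 0.413 in (0.24, 0.46)? 1

1


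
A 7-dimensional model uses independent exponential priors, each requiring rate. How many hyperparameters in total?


Per parameter: 1 (rate).
Total = 7 * 1 = 7

7


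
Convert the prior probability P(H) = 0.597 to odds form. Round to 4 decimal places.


P(not H) = 1 - 0.597 = 0.403
Odds = 0.597 / 0.403 = 1.4814

1.4814


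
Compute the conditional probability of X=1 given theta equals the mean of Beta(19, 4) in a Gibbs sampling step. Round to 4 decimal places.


Mean of Beta(19, 4) = 0.8261
P(X=1 | theta=0.8261) = 0.8261

0.8261


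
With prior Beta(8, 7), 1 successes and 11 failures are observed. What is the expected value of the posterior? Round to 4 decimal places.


Posterior = Beta(9, 18)
E[theta] = alpha/(alpha+beta)
= 9/27 = 0.3333

0.3333


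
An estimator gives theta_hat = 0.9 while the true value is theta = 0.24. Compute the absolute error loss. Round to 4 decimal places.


The absolute error loss is |theta_hat - theta|
= |0.9 - 0.24|
= 0.66

0.66


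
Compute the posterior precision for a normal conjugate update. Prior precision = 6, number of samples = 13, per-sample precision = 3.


tau_post = tau_0 + n * tau
= 6 + 13 * 3 = 45

45


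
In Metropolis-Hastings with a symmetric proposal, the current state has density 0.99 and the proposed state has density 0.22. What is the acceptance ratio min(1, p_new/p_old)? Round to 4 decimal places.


Ratio = p_new / p_old = 0.22 / 0.99 = 0.2222
Acceptance = min(1, 0.2222) = 0.2222

0.2222


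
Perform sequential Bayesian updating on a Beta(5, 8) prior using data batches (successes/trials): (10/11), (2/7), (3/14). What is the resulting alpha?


Accumulate successes: 15
Posterior alpha = prior alpha + sum of successes
= 5 + 15 = 20

20


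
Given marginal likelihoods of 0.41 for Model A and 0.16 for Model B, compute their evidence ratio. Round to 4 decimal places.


Ratio = ML(A) / ML(B) = 0.41/0.16
= 2.5625

2.5625


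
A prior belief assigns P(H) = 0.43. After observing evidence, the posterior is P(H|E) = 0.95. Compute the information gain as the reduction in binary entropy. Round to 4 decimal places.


H(prior) = -0.43*log2(0.43) - 0.57*log2(0.57)
= 0.9858
H(post) = -0.95*log2(0.95) - 0.05*log2(0.05)
= 0.2864
IG = 0.9858 - 0.2864 = 0.6994

0.6994


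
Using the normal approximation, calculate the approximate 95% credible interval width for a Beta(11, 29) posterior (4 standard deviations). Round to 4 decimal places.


Var(Beta) = 11*29/(40^2 * 41) = 0.0049
SD = 0.0697
Width ~ 4*SD = 0.2789

0.2789


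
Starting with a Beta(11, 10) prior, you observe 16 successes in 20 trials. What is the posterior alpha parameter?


For a Beta-Binomial conjugate model:
Posterior alpha = prior alpha + number of successes
= 11 + 16 = 27

27


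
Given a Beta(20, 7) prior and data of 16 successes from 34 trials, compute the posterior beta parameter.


Number of failures = 34 - 16 = 18
Posterior beta = 7 + 18 = 25

25


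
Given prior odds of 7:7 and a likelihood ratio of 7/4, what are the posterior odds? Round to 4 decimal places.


Posterior odds = prior odds * LR
Prior odds = 7/7 = 1.0
LR = 7/4 = 1.75
Posterior odds = 1.0 * 1.75 = 1.75

1.75


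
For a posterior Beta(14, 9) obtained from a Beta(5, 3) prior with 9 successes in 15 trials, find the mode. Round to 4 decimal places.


Mode = (alpha - 1) / (alpha + beta - 2)
= 13 / 21
= 0.619

0.619


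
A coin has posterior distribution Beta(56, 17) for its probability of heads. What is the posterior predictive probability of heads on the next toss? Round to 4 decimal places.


Posterior predictive = E[theta] = alpha/(alpha+beta)
= 56/73
= 0.7671

0.7671


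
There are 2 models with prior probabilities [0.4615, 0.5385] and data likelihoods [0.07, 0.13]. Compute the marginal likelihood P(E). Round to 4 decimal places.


P(E) = sum over models of P(M_i) * P(E|M_i)
= 0.4615*0.07 + 0.5385*0.13
= 0.1023

0.1023


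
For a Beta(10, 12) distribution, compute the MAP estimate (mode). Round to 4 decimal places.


MAP = mode = (a-1)/(a+b-2)
= (10-1)/(10+12-2)
= 9/20 = 0.45

0.45


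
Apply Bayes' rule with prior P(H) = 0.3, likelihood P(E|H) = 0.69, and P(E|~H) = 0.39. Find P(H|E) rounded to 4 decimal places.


Step 1: Compute marginal P(E) = P(E|H)P(H) + P(E|~H)P(~H)
= 0.69*0.3 + 0.39*0.7 = 0.48
Step 2: P(H|E) = P(E|H)P(H)/P(E) = 0.207/0.48
= 0.4312

0.4312


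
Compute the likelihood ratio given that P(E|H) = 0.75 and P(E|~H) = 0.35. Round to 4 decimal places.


LR = P(E|H) / P(E|~H)
= 0.75 / 0.35 = 2.1429

2.1429


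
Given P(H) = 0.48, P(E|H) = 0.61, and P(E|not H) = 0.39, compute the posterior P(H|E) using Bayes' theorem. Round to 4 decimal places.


By Bayes' theorem: P(H|E) = P(E|H)*P(H) / P(E)
P(E) = P(E|H)*P(H) + P(E|not H)*P(not H)
P(E) = 0.61*0.48 + 0.39*0.52 = 0.4956
P(H|E) = 0.61*0.48 / 0.4956 = 0.5908

0.5908


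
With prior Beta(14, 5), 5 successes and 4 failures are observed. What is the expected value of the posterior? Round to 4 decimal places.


Posterior = Beta(19, 9)
E[theta] = alpha/(alpha+beta)
= 19/28 = 0.6786

0.6786


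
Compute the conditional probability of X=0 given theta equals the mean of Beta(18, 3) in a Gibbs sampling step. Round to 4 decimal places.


Mean of Beta(18, 3) = 0.8571
P(X=0 | theta=0.8571) = 0.1429

0.1429


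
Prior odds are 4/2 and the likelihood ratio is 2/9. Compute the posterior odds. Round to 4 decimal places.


Posterior odds = prior odds * likelihood ratio
= (4/2) * (2/9)
= 8 / 18
= 0.4444

0.4444


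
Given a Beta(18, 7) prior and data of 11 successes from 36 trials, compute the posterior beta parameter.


Number of failures = 36 - 11 = 25
Posterior beta = 7 + 25 = 32

32


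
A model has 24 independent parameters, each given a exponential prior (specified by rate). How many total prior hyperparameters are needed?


Each exponential prior needs 1 hyperparameter (rate).
Total = 1 * 24 = 24

24


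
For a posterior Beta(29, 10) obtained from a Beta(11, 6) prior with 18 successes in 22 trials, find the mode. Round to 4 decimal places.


Mode = (alpha - 1) / (alpha + beta - 2)
= 28 / 37
= 0.7568

0.7568


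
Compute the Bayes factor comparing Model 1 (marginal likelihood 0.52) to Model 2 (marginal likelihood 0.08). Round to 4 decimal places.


BF12 = marginal likelihood of M1 / marginal likelihood of M2
= 0.52/0.08
= 6.5

6.5


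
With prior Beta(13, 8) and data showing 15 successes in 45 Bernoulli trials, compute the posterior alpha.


Conjugate update: alpha_posterior = alpha_prior + k
= 13 + 15 = 28

28


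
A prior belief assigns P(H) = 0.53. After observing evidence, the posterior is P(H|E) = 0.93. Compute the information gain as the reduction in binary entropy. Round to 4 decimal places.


H(prior) = -0.53*log2(0.53) - 0.47*log2(0.47)
= 0.9974
H(post) = -0.93*log2(0.93) - 0.07*log2(0.07)
= 0.3659
IG = 0.9974 - 0.3659 = 0.6315

0.6315


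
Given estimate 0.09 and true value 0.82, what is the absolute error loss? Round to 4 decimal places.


Absolute error = |estimate - true|
= |-0.73| = 0.73

0.73


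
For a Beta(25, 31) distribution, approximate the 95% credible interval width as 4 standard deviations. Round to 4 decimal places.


Variance of Beta(a,b) = ab / ((a+b)^2 * (a+b+1))
= 25*31 / ((56)^2 * 57)
= 0.0043
SD = sqrt(0.0043) = 0.0658
Width = 4 * SD = 0.2634

0.2634


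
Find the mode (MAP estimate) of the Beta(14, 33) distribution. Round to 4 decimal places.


For Beta(a,b) with a,b > 1:
Mode = (a-1)/(a+b-2) = (14-1)/(47-2)
= 13/45 = 0.2889

0.2889


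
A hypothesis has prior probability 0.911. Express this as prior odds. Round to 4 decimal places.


Odds = P(H) / P(not H) = 0.911 / 0.089
= 10.236

10.236


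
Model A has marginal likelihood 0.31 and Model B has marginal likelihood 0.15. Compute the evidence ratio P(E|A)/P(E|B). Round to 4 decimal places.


Evidence ratio = P(E|A) / P(E|B)
= 0.31 / 0.15
= 2.0667

2.0667


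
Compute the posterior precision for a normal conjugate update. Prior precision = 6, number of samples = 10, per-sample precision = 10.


tau_post = tau_0 + n * tau
= 6 + 10 * 10 = 106

106


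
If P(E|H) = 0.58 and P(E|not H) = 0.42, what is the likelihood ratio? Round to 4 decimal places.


Likelihood ratio = P(E|H) / P(E|not H)
= 0.58 / 0.42
= 1.381

1.381


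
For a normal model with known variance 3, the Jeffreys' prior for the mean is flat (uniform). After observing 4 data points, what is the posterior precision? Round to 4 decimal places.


Jeffreys' prior for normal mean (known variance) is flat.
Prior precision = 0.
Posterior precision = prior_prec + n/sigma^2 = 0 + 4/3
= 1.3333

1.3333
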